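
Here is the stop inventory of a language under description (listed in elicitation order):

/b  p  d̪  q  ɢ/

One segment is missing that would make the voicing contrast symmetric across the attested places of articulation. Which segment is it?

bilabial: voiceless /p/, voiced /b/.
dental: voiceless —, voiced /d̪/.
uvular: voiceless /q/, voiced /ɢ/.
The dental row has no voiceless member, so the gap is the voiceless dental stop /t̪/.

/t̪/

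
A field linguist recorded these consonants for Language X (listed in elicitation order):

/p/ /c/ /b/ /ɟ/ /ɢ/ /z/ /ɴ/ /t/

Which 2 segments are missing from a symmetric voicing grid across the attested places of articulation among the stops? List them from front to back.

/d/, /q/

Voiceless: /p/ (bilabial), /t/ (alveolar), /c/ (palatal).
Voiced: /b/ (bilabial), /ɟ/ (palatal), /ɢ/ (uvular).
Gaps, from front to back: alveolar lacks voiced (/d/); uvular lacks voiceless (/q/).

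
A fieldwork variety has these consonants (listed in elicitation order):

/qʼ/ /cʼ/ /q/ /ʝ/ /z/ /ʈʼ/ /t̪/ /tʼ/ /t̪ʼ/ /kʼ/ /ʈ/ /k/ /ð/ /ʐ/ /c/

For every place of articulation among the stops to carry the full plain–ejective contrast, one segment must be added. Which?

/t/

dental: plain /t̪/, ejective /t̪ʼ/.
alveolar: plain —, ejective /tʼ/.
retroflex: plain /ʈ/, ejective /ʈʼ/.
palatal: plain /c/, ejective /cʼ/.
velar: plain /k/, ejective /kʼ/.
uvular: plain /q/, ejective /qʼ/.
The alveolar row has no plain member, so the gap is the plain alveolar stop /t/.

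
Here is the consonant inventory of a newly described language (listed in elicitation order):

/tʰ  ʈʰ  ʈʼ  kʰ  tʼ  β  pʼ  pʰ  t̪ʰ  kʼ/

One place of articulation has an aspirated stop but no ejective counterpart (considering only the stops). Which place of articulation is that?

place of articulation  aspirated  ejective
bilabial          pʰ        pʼ      
dental            t̪ʰ       —       
alveolar          tʰ        tʼ      
retroflex         ʈʰ        ʈʼ      
velar             kʰ        kʼ      
Every place of articulation has an ejective member except dental, where /t̪ʼ/ would be expected.

dental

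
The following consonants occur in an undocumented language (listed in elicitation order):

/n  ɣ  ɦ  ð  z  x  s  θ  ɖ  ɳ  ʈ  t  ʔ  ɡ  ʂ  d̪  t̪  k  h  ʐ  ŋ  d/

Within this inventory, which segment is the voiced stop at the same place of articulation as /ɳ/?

/ɖ/

/ɳ/ is a retroflex nasal.
The voiced stop at the same place is a voiced retroflex stop — in this inventory, /ɖ/.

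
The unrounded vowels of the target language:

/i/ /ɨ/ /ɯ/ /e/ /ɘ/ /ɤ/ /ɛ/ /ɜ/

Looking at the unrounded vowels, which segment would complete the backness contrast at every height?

/ʌ/

high: front /i/, central /ɨ/, back /ɯ/.
high-mid: front /e/, central /ɘ/, back /ɤ/.
low-mid: front /ɛ/, central /ɜ/, back —.
The low-mid row has no back member, so the gap is the low-mid back unrounded vowel /ʌ/.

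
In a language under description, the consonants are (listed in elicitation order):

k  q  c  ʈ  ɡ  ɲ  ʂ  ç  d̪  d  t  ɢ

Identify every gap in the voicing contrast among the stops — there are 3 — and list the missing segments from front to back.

Voiceless: /t/ (alveolar), /ʈ/ (retroflex), /c/ (palatal), /k/ (velar), /q/ (uvular).
Voiced: /d̪/ (dental), /d/ (alveolar), /ɡ/ (velar), /ɢ/ (uvular).
Gaps, from front to back: dental lacks voiceless (/t̪/); retroflex lacks voiced (/ɖ/); palatal lacks voiced (/ɟ/).

/t̪/, /ɖ/, /ɟ/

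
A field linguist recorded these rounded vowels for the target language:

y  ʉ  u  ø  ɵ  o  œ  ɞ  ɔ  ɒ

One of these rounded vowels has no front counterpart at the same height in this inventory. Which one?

High: /y/ ~ /ʉ/ ~ /u/
High-mid: /ø/ ~ /ɵ/ ~ /o/
Low-mid: /œ/ ~ /ɞ/ ~ /ɔ/
Low: only /ɒ/ (back); no front partner.
So /ɒ/ is the unpaired segment.

/ɒ/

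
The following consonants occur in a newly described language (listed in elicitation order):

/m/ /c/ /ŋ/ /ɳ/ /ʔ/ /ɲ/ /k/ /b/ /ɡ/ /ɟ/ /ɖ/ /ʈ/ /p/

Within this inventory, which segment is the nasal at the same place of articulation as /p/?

/p/ is a voiceless bilabial stop.
The nasal at the same place is a bilabial nasal — in this inventory, /m/.

/m/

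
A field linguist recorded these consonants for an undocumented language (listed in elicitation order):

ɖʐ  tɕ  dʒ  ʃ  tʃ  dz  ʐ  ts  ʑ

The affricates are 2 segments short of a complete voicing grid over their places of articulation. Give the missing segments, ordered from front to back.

/ʈʂ/, /dʑ/

alveolar: voiceless /ts/, voiced /dz/.
postalveolar: voiceless /tʃ/, voiced /dʒ/.
retroflex: voiceless —, voiced /ɖʐ/.
alveolo-palatal: voiceless /tɕ/, voiced —.
Gaps, from front to back: retroflex lacks voiceless (/ʈʂ/); alveolo-palatal lacks voiced (/dʑ/).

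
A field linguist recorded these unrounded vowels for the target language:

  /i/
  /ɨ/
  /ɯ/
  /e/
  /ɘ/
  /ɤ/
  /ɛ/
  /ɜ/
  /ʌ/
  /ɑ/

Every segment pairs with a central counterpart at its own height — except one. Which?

High: /i/ ~ /ɨ/ ~ /ɯ/
High-mid: /e/ ~ /ɘ/ ~ /ɤ/
Low-mid: /ɛ/ ~ /ɜ/ ~ /ʌ/
Low: only /ɑ/ (back); no central partner.
So /ɑ/ is the unpaired segment.

/ɑ/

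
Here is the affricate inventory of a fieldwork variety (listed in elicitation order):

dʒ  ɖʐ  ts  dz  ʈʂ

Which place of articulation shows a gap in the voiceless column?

place of articulation  voiceless  voiced  
alveolar          ts        dz      
postalveolar      —         dʒ      
retroflex         ʈʂ        ɖʐ      
Every place of articulation has a voiceless member except postalveolar, where /tʃ/ would be expected.

postalveolar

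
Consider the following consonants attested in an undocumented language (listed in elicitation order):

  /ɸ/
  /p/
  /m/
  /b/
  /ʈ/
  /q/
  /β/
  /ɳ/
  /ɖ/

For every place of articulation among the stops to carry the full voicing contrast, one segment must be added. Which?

/ɢ/

place of articulation  voiceless  voiced  
bilabial          p         b       
retroflex         ʈ         ɖ       
uvular            q         —       
The uvular row has no voiced member, so the gap is the voiced uvular stop /ɢ/.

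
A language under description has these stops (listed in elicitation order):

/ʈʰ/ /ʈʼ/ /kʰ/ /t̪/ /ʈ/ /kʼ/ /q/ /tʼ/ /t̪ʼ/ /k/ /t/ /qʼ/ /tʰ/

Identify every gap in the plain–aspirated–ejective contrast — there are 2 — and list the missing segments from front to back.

/t̪ʰ/, /qʰ/

dental: plain /t̪/, aspirated —, ejective /t̪ʼ/.
alveolar: plain /t/, aspirated /tʰ/, ejective /tʼ/.
retroflex: plain /ʈ/, aspirated /ʈʰ/, ejective /ʈʼ/.
velar: plain /k/, aspirated /kʰ/, ejective /kʼ/.
uvular: plain /q/, aspirated —, ejective /qʼ/.
Gaps, from front to back: dental lacks aspirated (/t̪ʰ/); uvular lacks aspirated (/qʰ/).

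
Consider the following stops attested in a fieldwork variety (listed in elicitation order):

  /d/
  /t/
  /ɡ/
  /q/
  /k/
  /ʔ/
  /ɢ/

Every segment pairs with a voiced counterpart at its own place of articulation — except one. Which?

/ʔ/

Alveolar: /t/ ~ /d/
Velar: /k/ ~ /ɡ/
Uvular: /q/ ~ /ɢ/
Glottal: only /ʔ/ (voiceless); no voiced partner.
So /ʔ/ is the unpaired segment.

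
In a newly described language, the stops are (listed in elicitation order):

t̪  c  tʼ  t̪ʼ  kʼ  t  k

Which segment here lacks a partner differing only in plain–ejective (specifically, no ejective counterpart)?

Dental: /t̪/ ~ /t̪ʼ/
Alveolar: /t/ ~ /tʼ/
Velar: /k/ ~ /kʼ/
Palatal: only /c/ (plain); no ejective partner.
So /c/ is the unpaired segment.

/c/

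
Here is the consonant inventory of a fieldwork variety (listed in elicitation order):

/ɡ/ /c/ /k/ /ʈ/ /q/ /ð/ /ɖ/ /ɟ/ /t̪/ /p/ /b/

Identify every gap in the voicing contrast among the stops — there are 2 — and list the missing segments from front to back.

Voiceless: /p/ (bilabial), /t̪/ (dental), /ʈ/ (retroflex), /c/ (palatal), /k/ (velar), /q/ (uvular).
Voiced: /b/ (bilabial), /ɖ/ (retroflex), /ɟ/ (palatal), /ɡ/ (velar).
Gaps, from front to back: dental lacks voiced (/d̪/); uvular lacks voiced (/ɢ/).

/d̪/, /ɢ/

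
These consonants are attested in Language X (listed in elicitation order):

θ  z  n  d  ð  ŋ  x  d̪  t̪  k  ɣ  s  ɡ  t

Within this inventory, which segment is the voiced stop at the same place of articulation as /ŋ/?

/ɡ/

/ŋ/ is a velar nasal.
The voiced stop at the same place is a voiced velar stop — in this inventory, /ɡ/.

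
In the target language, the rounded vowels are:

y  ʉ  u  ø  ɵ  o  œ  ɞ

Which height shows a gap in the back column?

high: front /y/, central /ʉ/, back /u/.
high-mid: front /ø/, central /ɵ/, back /o/.
low-mid: front /œ/, central /ɞ/, back —.
Every height has a back member except low-mid, where /ɔ/ would be expected.

low-mid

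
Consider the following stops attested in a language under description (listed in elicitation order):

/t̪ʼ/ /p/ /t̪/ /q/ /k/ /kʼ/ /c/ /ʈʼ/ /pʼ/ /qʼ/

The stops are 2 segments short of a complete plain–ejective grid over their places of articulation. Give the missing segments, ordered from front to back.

Plain: /p/ (bilabial), /t̪/ (dental), /c/ (palatal), /k/ (velar), /q/ (uvular).
Ejective: /pʼ/ (bilabial), /t̪ʼ/ (dental), /ʈʼ/ (retroflex), /kʼ/ (velar), /qʼ/ (uvular).
Gaps, from front to back: retroflex lacks plain (/ʈ/); palatal lacks ejective (/cʼ/).

/ʈ/, /cʼ/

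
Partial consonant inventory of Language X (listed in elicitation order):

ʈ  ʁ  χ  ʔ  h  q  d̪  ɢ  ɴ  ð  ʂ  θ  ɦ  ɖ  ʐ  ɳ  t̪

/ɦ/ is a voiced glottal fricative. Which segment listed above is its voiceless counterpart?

/h/

The voiceless counterpart is a voiceless glottal fricative — in this inventory, /h/.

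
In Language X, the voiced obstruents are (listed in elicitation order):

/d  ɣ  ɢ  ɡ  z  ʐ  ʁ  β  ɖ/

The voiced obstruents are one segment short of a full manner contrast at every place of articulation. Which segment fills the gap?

Stop: /d/ (alveolar), /ɖ/ (retroflex), /ɡ/ (velar), /ɢ/ (uvular).
Fricative: /β/ (bilabial), /z/ (alveolar), /ʐ/ (retroflex), /ɣ/ (velar), /ʁ/ (uvular).
The bilabial row has no stop member, so the gap is the bilabial stop /b/.

/b/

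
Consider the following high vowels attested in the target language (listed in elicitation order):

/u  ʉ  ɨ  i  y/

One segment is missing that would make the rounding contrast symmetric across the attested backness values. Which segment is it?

front: unrounded /i/, rounded /y/.
central: unrounded /ɨ/, rounded /ʉ/.
back: unrounded —, rounded /u/.
The back row has no unrounded member, so the gap is the back unrounded vowel /ɯ/.

/ɯ/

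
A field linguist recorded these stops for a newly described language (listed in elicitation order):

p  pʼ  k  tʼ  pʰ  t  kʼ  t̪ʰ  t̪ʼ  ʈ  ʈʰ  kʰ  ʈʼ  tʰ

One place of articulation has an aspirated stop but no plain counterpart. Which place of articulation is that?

dental

Plain: /p/ (bilabial), /t/ (alveolar), /ʈ/ (retroflex), /k/ (velar).
Aspirated: /pʰ/ (bilabial), /t̪ʰ/ (dental), /tʰ/ (alveolar), /ʈʰ/ (retroflex), /kʰ/ (velar).
Ejective: /pʼ/ (bilabial), /t̪ʼ/ (dental), /tʼ/ (alveolar), /ʈʼ/ (retroflex), /kʼ/ (velar).
Every place of articulation has a plain member except dental, where /t̪/ would be expected.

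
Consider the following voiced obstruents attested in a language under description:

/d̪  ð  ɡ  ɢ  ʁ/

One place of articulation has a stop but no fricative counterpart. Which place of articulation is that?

place of articulation  stop      fricative
dental            d̪        ð       
velar             ɡ         —       
uvular            ɢ         ʁ       
Every place of articulation has a fricative member except velar, where /ɣ/ would be expected.

velar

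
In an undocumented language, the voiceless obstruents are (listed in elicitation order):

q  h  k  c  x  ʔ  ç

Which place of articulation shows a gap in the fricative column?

Stop: /c/ (palatal), /k/ (velar), /q/ (uvular), /ʔ/ (glottal).
Fricative: /ç/ (palatal), /x/ (velar), /h/ (glottal).
Every place of articulation has a fricative member except uvular, where /χ/ would be expected.

uvular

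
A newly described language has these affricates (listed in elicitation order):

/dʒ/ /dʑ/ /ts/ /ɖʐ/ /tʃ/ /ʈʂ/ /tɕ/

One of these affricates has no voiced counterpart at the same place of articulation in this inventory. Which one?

/ts/

Postalveolar: /tʃ/ ~ /dʒ/
Retroflex: /ʈʂ/ ~ /ɖʐ/
Alveolo-palatal: /tɕ/ ~ /dʑ/
Alveolar: only /ts/ (voiceless); no voiced partner.
So /ts/ is the unpaired segment.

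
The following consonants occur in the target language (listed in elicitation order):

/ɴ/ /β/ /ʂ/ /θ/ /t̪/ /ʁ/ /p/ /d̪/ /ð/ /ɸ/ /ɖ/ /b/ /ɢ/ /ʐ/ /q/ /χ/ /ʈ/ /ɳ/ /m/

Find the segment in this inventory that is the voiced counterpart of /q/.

/ɢ/

/q/ is a voiceless uvular stop.
The voiced counterpart is a voiced uvular stop — in this inventory, /ɢ/.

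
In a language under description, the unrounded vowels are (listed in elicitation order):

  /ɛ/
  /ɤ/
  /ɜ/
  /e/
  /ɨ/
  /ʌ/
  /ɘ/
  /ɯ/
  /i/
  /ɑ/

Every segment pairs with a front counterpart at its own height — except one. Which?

/ɑ/

High: /i/ ~ /ɨ/ ~ /ɯ/
High-mid: /e/ ~ /ɘ/ ~ /ɤ/
Low-mid: /ɛ/ ~ /ɜ/ ~ /ʌ/
Low: only /ɑ/ (back); no front partner.
So /ɑ/ is the unpaired segment.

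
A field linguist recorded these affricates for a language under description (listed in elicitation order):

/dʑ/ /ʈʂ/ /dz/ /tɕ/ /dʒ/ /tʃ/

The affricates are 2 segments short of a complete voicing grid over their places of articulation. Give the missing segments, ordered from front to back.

/ts/, /ɖʐ/

place of articulation  voiceless  voiced  
alveolar          —         dz      
postalveolar      tʃ        dʒ      
retroflex         ʈʂ        —       
alveolo-palatal   tɕ        dʑ      
Gaps, from front to back: alveolar lacks voiceless (/ts/); retroflex lacks voiced (/ɖʐ/).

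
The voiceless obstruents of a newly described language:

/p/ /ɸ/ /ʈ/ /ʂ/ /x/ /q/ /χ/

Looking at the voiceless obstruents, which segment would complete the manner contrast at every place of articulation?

/k/

Stop: /p/ (bilabial), /ʈ/ (retroflex), /q/ (uvular).
Fricative: /ɸ/ (bilabial), /ʂ/ (retroflex), /x/ (velar), /χ/ (uvular).
The velar row has no stop member, so the gap is the velar stop /k/.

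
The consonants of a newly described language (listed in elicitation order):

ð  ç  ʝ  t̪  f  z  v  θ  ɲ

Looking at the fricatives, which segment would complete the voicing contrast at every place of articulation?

place of articulation  voiceless  voiced  
labiodental       f         v       
dental            θ         ð       
alveolar          —         z       
palatal           ç         ʝ       
The alveolar row has no voiceless member, so the gap is the voiceless alveolar fricative /s/.

/s/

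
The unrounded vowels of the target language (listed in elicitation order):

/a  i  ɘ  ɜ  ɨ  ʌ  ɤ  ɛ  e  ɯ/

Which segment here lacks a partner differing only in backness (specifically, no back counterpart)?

/a/

High: /i/ ~ /ɨ/ ~ /ɯ/
High-mid: /e/ ~ /ɘ/ ~ /ɤ/
Low-mid: /ɛ/ ~ /ɜ/ ~ /ʌ/
Low: only /a/ (front); no back partner.
So /a/ is the unpaired segment.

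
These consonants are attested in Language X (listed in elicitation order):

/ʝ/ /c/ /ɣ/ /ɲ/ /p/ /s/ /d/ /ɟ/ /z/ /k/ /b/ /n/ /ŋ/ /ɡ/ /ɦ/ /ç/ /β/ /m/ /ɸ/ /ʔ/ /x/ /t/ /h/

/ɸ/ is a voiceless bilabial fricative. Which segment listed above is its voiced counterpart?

/β/

The voiced counterpart is a voiced bilabial fricative — in this inventory, /β/.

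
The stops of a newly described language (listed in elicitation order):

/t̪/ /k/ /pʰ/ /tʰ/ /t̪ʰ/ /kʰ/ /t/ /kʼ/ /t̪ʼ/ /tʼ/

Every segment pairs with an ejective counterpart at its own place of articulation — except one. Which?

Dental: /t̪/ ~ /t̪ʰ/ ~ /t̪ʼ/
Alveolar: /t/ ~ /tʰ/ ~ /tʼ/
Velar: /k/ ~ /kʰ/ ~ /kʼ/
Bilabial: only /pʰ/ (aspirated); no ejective partner.
So /pʰ/ is the unpaired segment.

/pʰ/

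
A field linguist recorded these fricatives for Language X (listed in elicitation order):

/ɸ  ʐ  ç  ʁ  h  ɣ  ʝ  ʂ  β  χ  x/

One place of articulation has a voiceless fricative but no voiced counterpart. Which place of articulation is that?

bilabial: voiceless /ɸ/, voiced /β/.
retroflex: voiceless /ʂ/, voiced /ʐ/.
palatal: voiceless /ç/, voiced /ʝ/.
velar: voiceless /x/, voiced /ɣ/.
uvular: voiceless /χ/, voiced /ʁ/.
glottal: voiceless /h/, voiced —.
Every place of articulation has a voiced member except glottal, where /ɦ/ would be expected.

glottal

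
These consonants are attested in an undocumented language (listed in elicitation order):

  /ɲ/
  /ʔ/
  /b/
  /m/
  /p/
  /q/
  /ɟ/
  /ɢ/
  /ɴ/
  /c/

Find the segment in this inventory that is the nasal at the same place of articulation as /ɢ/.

/ɴ/

/ɢ/ is a voiced uvular stop.
The nasal at the same place is an uvular nasal — in this inventory, /ɴ/.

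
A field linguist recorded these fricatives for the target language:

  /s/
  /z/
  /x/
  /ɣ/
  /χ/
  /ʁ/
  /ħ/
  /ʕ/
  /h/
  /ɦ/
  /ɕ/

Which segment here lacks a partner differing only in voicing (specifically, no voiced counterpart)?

/ɕ/

Alveolar: /s/ ~ /z/
Velar: /x/ ~ /ɣ/
Uvular: /χ/ ~ /ʁ/
Pharyngeal: /ħ/ ~ /ʕ/
Glottal: /h/ ~ /ɦ/
Alveolo-palatal: only /ɕ/ (voiceless); no voiced partner.
So /ɕ/ is the unpaired segment.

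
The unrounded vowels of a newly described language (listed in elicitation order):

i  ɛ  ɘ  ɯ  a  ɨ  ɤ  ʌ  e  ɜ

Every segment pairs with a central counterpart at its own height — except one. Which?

High: /i/ ~ /ɨ/ ~ /ɯ/
High-mid: /e/ ~ /ɘ/ ~ /ɤ/
Low-mid: /ɛ/ ~ /ɜ/ ~ /ʌ/
Low: only /a/ (front); no central partner.
So /a/ is the unpaired segment.

/a/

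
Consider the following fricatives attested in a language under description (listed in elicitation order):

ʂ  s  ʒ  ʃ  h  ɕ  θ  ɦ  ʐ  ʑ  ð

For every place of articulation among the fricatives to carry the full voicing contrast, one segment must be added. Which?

dental: voiceless /θ/, voiced /ð/.
alveolar: voiceless /s/, voiced —.
postalveolar: voiceless /ʃ/, voiced /ʒ/.
retroflex: voiceless /ʂ/, voiced /ʐ/.
alveolo-palatal: voiceless /ɕ/, voiced /ʑ/.
glottal: voiceless /h/, voiced /ɦ/.
The alveolar row has no voiced member, so the gap is the voiced alveolar fricative /z/.

/z/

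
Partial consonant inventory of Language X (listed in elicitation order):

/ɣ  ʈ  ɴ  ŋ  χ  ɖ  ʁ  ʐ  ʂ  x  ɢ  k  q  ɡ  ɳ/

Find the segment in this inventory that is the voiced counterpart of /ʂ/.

/ʂ/ is a voiceless retroflex fricative.
The voiced counterpart is a voiced retroflex fricative — in this inventory, /ʐ/.

/ʐ/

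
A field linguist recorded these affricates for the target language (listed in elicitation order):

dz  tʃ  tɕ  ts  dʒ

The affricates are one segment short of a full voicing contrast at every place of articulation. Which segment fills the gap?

/dʑ/

Voiceless: /ts/ (alveolar), /tʃ/ (postalveolar), /tɕ/ (alveolo-palatal).
Voiced: /dz/ (alveolar), /dʒ/ (postalveolar).
The alveolo-palatal row has no voiced member, so the gap is the voiced alveolo-palatal affricate /dʑ/.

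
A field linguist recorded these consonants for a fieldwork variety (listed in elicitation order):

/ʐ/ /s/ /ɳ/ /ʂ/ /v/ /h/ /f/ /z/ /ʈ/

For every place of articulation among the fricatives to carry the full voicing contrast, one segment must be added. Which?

/ɦ/

place of articulation  voiceless  voiced  
labiodental       f         v       
alveolar          s         z       
retroflex         ʂ         ʐ       
glottal           h         —       
The glottal row has no voiced member, so the gap is the voiced glottal fricative /ɦ/.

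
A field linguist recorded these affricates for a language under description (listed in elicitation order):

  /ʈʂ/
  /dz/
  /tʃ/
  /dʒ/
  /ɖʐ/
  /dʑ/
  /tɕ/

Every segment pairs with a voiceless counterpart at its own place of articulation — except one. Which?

Postalveolar: /tʃ/ ~ /dʒ/
Retroflex: /ʈʂ/ ~ /ɖʐ/
Alveolo-palatal: /tɕ/ ~ /dʑ/
Alveolar: only /dz/ (voiced); no voiceless partner.
So /dz/ is the unpaired segment.

/dz/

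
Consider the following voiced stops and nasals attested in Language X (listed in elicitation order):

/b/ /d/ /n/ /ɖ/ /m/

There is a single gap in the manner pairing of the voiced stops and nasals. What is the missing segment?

bilabial: oral stop /b/, nasal /m/.
alveolar: oral stop /d/, nasal /n/.
retroflex: oral stop /ɖ/, nasal —.
The retroflex row has no nasal member, so the gap is the retroflex nasal /ɳ/.

/ɳ/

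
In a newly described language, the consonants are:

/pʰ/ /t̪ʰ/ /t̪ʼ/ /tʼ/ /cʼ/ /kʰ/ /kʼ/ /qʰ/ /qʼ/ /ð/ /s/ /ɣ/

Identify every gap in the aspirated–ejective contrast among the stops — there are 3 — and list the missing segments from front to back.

/pʼ/, /tʰ/, /cʰ/

bilabial: aspirated /pʰ/, ejective —.
dental: aspirated /t̪ʰ/, ejective /t̪ʼ/.
alveolar: aspirated —, ejective /tʼ/.
palatal: aspirated —, ejective /cʼ/.
velar: aspirated /kʰ/, ejective /kʼ/.
uvular: aspirated /qʰ/, ejective /qʼ/.
Gaps, from front to back: bilabial lacks ejective (/pʼ/); alveolar lacks aspirated (/tʰ/); palatal lacks aspirated (/cʰ/).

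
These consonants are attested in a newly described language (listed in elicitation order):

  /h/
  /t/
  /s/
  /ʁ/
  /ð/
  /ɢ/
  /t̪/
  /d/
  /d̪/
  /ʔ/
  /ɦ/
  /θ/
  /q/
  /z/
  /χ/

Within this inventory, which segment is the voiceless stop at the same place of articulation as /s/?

/s/ is a voiceless alveolar fricative.
The voiceless stop at the same place is a voiceless alveolar stop — in this inventory, /t/.

/t/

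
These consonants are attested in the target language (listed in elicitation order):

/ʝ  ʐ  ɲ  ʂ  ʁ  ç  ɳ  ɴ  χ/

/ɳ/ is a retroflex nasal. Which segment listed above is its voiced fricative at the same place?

The voiced fricative at the same place is a voiced retroflex fricative — in this inventory, /ʐ/.

/ʐ/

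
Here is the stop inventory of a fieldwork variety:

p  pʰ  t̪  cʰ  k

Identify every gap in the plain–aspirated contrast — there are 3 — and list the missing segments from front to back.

/t̪ʰ/, /c/, /kʰ/

bilabial: plain /p/, aspirated /pʰ/.
dental: plain /t̪/, aspirated —.
palatal: plain —, aspirated /cʰ/.
velar: plain /k/, aspirated —.
Gaps, from front to back: dental lacks aspirated (/t̪ʰ/); palatal lacks plain (/c/); velar lacks aspirated (/kʰ/).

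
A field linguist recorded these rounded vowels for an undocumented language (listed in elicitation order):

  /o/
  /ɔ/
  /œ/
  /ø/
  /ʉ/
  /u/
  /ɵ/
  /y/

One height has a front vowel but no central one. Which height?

low-mid

height            front     central   back    
high              y         ʉ         u       
high-mid          ø         ɵ         o       
low-mid           œ         —         ɔ       
Every height has a central member except low-mid, where /ɞ/ would be expected.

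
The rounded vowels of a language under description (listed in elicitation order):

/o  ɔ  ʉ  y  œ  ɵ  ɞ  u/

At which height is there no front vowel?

high-mid

height            front     central   back    
high              y         ʉ         u       
high-mid          —         ɵ         o       
low-mid           œ         ɞ         ɔ       
Every height has a front member except high-mid, where /ø/ would be expected.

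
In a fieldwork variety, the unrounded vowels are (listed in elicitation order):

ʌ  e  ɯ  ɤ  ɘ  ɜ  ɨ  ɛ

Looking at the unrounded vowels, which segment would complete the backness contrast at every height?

/i/

height            front     central   back    
high              —         ɨ         ɯ       
high-mid          e         ɘ         ɤ       
low-mid           ɛ         ɜ         ʌ       
The high row has no front member, so the gap is the high front unrounded vowel /i/.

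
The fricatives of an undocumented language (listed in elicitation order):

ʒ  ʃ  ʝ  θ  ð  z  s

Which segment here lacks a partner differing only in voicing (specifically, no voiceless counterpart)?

Dental: /θ/ ~ /ð/
Alveolar: /s/ ~ /z/
Postalveolar: /ʃ/ ~ /ʒ/
Palatal: only /ʝ/ (voiced); no voiceless partner.
So /ʝ/ is the unpaired segment.

/ʝ/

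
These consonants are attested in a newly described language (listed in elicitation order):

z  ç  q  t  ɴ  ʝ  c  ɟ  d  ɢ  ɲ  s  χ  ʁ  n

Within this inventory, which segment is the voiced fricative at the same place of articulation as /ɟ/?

/ɟ/ is a voiced palatal stop.
The voiced fricative at the same place is a voiced palatal fricative — in this inventory, /ʝ/.

/ʝ/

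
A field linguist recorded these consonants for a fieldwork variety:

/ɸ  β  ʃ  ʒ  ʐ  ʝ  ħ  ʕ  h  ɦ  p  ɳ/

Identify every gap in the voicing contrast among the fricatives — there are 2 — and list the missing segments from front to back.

place of articulation  voiceless  voiced  
bilabial          ɸ         β       
postalveolar      ʃ         ʒ       
retroflex         —         ʐ       
palatal           —         ʝ       
pharyngeal        ħ         ʕ       
glottal           h         ɦ       
Gaps, from front to back: retroflex lacks voiceless (/ʂ/); palatal lacks voiceless (/ç/).

/ʂ/, /ç/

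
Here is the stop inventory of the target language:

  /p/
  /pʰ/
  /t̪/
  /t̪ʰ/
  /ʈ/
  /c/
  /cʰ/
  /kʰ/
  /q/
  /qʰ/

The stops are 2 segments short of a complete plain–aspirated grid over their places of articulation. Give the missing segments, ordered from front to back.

/ʈʰ/, /k/

bilabial: plain /p/, aspirated /pʰ/.
dental: plain /t̪/, aspirated /t̪ʰ/.
retroflex: plain /ʈ/, aspirated —.
palatal: plain /c/, aspirated /cʰ/.
velar: plain —, aspirated /kʰ/.
uvular: plain /q/, aspirated /qʰ/.
Gaps, from front to back: retroflex lacks aspirated (/ʈʰ/); velar lacks plain (/k/).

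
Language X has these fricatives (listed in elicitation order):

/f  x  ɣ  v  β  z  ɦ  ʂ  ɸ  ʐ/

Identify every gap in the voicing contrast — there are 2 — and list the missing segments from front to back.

bilabial: voiceless /ɸ/, voiced /β/.
labiodental: voiceless /f/, voiced /v/.
alveolar: voiceless —, voiced /z/.
retroflex: voiceless /ʂ/, voiced /ʐ/.
velar: voiceless /x/, voiced /ɣ/.
glottal: voiceless —, voiced /ɦ/.
Gaps, from front to back: alveolar lacks voiceless (/s/); glottal lacks voiceless (/h/).

/s/, /h/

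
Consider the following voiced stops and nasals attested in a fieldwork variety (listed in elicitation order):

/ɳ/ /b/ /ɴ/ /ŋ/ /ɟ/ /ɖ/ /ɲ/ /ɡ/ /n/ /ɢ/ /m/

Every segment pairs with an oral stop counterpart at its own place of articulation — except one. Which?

Bilabial: /b/ ~ /m/
Retroflex: /ɖ/ ~ /ɳ/
Palatal: /ɟ/ ~ /ɲ/
Velar: /ɡ/ ~ /ŋ/
Uvular: /ɢ/ ~ /ɴ/
Alveolar: only /n/ (nasal); no oral stop partner.
So /n/ is the unpaired segment.

/n/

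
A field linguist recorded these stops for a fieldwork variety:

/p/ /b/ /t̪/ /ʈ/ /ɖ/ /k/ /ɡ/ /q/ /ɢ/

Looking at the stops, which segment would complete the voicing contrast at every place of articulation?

bilabial: voiceless /p/, voiced /b/.
dental: voiceless /t̪/, voiced —.
retroflex: voiceless /ʈ/, voiced /ɖ/.
velar: voiceless /k/, voiced /ɡ/.
uvular: voiceless /q/, voiced /ɢ/.
The dental row has no voiced member, so the gap is the voiced dental stop /d̪/.

/d̪/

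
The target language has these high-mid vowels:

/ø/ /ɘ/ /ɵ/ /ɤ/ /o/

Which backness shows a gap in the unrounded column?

backness          unrounded  rounded 
front             —         ø       
central           ɘ         ɵ       
back              ɤ         o       
Every backness has an unrounded member except front, where /e/ would be expected.

front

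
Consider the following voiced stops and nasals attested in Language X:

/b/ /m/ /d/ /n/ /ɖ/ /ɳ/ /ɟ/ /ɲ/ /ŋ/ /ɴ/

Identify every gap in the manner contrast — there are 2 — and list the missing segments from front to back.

Oral stop: /b/ (bilabial), /d/ (alveolar), /ɖ/ (retroflex), /ɟ/ (palatal).
Nasal: /m/ (bilabial), /n/ (alveolar), /ɳ/ (retroflex), /ɲ/ (palatal), /ŋ/ (velar), /ɴ/ (uvular).
Gaps, from front to back: velar lacks oral stop (/ɡ/); uvular lacks oral stop (/ɢ/).

/ɡ/, /ɢ/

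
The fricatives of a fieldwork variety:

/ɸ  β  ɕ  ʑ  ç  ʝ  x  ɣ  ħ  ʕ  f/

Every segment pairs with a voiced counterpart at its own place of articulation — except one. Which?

Bilabial: /ɸ/ ~ /β/
Alveolo-palatal: /ɕ/ ~ /ʑ/
Palatal: /ç/ ~ /ʝ/
Velar: /x/ ~ /ɣ/
Pharyngeal: /ħ/ ~ /ʕ/
Labiodental: only /f/ (voiceless); no voiced partner.
So /f/ is the unpaired segment.

/f/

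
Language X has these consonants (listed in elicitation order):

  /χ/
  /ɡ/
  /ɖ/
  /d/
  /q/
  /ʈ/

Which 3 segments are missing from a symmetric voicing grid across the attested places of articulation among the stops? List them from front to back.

place of articulation  voiceless  voiced  
alveolar          —         d       
retroflex         ʈ         ɖ       
velar             —         ɡ       
uvular            q         —       
Gaps, from front to back: alveolar lacks voiceless (/t/); velar lacks voiceless (/k/); uvular lacks voiced (/ɢ/).

/t/, /k/, /ɢ/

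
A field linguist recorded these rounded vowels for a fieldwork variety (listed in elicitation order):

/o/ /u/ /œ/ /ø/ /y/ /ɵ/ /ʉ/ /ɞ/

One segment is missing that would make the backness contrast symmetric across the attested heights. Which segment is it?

height            front     central   back    
high              y         ʉ         u       
high-mid          ø         ɵ         o       
low-mid           œ         ɞ         —       
The low-mid row has no back member, so the gap is the low-mid back rounded vowel /ɔ/.

/ɔ/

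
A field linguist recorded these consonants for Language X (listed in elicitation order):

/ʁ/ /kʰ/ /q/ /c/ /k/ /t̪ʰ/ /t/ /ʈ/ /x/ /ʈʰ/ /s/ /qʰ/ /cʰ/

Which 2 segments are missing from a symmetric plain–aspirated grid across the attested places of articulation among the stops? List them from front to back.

dental: plain —, aspirated /t̪ʰ/.
alveolar: plain /t/, aspirated —.
retroflex: plain /ʈ/, aspirated /ʈʰ/.
palatal: plain /c/, aspirated /cʰ/.
velar: plain /k/, aspirated /kʰ/.
uvular: plain /q/, aspirated /qʰ/.
Gaps, from front to back: dental lacks plain (/t̪/); alveolar lacks aspirated (/tʰ/).

/t̪/, /tʰ/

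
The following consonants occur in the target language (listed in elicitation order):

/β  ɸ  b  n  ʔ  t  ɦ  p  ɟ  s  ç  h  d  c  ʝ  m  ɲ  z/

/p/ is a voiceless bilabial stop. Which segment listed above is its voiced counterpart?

The voiced counterpart is a voiced bilabial stop — in this inventory, /b/.

/b/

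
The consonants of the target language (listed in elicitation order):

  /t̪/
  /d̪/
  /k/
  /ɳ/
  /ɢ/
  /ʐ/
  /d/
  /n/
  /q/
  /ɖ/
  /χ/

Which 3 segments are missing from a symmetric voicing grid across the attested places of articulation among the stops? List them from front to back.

/t/, /ʈ/, /ɡ/

dental: voiceless /t̪/, voiced /d̪/.
alveolar: voiceless —, voiced /d/.
retroflex: voiceless —, voiced /ɖ/.
velar: voiceless /k/, voiced —.
uvular: voiceless /q/, voiced /ɢ/.
Gaps, from front to back: alveolar lacks voiceless (/t/); retroflex lacks voiceless (/ʈ/); velar lacks voiced (/ɡ/).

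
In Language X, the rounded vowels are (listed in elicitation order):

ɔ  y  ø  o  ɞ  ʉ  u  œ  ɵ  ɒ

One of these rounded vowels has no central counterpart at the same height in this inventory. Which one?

/ɒ/

High: /y/ ~ /ʉ/ ~ /u/
High-mid: /ø/ ~ /ɵ/ ~ /o/
Low-mid: /œ/ ~ /ɞ/ ~ /ɔ/
Low: only /ɒ/ (back); no central partner.
So /ɒ/ is the unpaired segment.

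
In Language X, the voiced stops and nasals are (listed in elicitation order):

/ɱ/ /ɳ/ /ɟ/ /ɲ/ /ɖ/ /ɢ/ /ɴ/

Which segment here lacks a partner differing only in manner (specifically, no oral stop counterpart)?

Retroflex: /ɖ/ ~ /ɳ/
Palatal: /ɟ/ ~ /ɲ/
Uvular: /ɢ/ ~ /ɴ/
Labiodental: only /ɱ/ (nasal); no oral stop partner.
So /ɱ/ is the unpaired segment.

/ɱ/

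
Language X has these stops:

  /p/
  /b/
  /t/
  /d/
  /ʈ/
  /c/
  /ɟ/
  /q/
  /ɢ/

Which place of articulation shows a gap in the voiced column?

retroflex

place of articulation  voiceless  voiced  
bilabial          p         b       
alveolar          t         d       
retroflex         ʈ         —       
palatal           c         ɟ       
uvular            q         ɢ       
Every place of articulation has a voiced member except retroflex, where /ɖ/ would be expected.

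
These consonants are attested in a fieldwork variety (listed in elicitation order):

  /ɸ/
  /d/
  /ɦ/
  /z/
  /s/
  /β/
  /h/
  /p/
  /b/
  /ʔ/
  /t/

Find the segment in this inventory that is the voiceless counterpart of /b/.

/b/ is a voiced bilabial stop.
The voiceless counterpart is a voiceless bilabial stop — in this inventory, /p/.

/p/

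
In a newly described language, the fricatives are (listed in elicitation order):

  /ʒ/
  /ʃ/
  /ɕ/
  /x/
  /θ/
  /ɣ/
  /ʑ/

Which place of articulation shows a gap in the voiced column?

dental

dental: voiceless /θ/, voiced —.
postalveolar: voiceless /ʃ/, voiced /ʒ/.
alveolo-palatal: voiceless /ɕ/, voiced /ʑ/.
velar: voiceless /x/, voiced /ɣ/.
Every place of articulation has a voiced member except dental, where /ð/ would be expected.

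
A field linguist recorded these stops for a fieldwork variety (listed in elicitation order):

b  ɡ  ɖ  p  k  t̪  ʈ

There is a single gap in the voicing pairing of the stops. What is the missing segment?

bilabial: voiceless /p/, voiced /b/.
dental: voiceless /t̪/, voiced —.
retroflex: voiceless /ʈ/, voiced /ɖ/.
velar: voiceless /k/, voiced /ɡ/.
The dental row has no voiced member, so the gap is the voiced dental stop /d̪/.

/d̪/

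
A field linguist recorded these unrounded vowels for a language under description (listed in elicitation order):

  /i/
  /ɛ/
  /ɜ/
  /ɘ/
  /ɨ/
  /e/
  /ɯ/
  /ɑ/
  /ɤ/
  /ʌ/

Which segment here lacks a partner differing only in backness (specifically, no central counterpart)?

/ɑ/

High: /i/ ~ /ɨ/ ~ /ɯ/
High-mid: /e/ ~ /ɘ/ ~ /ɤ/
Low-mid: /ɛ/ ~ /ɜ/ ~ /ʌ/
Low: only /ɑ/ (back); no central partner.
So /ɑ/ is the unpaired segment.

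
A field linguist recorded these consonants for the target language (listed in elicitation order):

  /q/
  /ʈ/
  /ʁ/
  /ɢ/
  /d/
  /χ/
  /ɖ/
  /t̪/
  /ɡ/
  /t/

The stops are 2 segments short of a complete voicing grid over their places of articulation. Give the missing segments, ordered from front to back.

dental: voiceless /t̪/, voiced —.
alveolar: voiceless /t/, voiced /d/.
retroflex: voiceless /ʈ/, voiced /ɖ/.
velar: voiceless —, voiced /ɡ/.
uvular: voiceless /q/, voiced /ɢ/.
Gaps, from front to back: dental lacks voiced (/d̪/); velar lacks voiceless (/k/).

/d̪/, /k/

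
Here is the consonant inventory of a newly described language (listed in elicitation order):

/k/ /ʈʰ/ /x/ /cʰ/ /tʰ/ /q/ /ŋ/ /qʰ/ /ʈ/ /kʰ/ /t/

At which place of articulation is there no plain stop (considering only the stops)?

palatal

Plain: /t/ (alveolar), /ʈ/ (retroflex), /k/ (velar), /q/ (uvular).
Aspirated: /tʰ/ (alveolar), /ʈʰ/ (retroflex), /cʰ/ (palatal), /kʰ/ (velar), /qʰ/ (uvular).
Every place of articulation has a plain member except palatal, where /c/ would be expected.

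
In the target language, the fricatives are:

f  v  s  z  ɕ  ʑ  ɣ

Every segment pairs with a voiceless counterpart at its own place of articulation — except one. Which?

/ɣ/

Labiodental: /f/ ~ /v/
Alveolar: /s/ ~ /z/
Alveolo-palatal: /ɕ/ ~ /ʑ/
Velar: only /ɣ/ (voiced); no voiceless partner.
So /ɣ/ is the unpaired segment.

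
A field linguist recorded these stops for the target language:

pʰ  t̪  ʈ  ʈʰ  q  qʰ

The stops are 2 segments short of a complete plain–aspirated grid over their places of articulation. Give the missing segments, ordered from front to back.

place of articulation  plain     aspirated
bilabial          —         pʰ      
dental            t̪        —       
retroflex         ʈ         ʈʰ      
uvular            q         qʰ      
Gaps, from front to back: bilabial lacks plain (/p/); dental lacks aspirated (/t̪ʰ/).

/p/, /t̪ʰ/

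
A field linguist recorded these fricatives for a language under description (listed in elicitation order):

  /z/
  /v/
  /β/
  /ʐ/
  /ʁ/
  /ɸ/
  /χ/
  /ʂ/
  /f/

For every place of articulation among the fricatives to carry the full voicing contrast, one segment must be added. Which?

place of articulation  voiceless  voiced  
bilabial          ɸ         β       
labiodental       f         v       
alveolar          —         z       
retroflex         ʂ         ʐ       
uvular            χ         ʁ       
The alveolar row has no voiceless member, so the gap is the voiceless alveolar fricative /s/.

/s/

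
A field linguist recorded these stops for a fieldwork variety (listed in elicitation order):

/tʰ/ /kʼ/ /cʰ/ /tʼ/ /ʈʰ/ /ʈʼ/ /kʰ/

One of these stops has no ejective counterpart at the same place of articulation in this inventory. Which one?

/cʰ/

Alveolar: /tʰ/ ~ /tʼ/
Retroflex: /ʈʰ/ ~ /ʈʼ/
Velar: /kʰ/ ~ /kʼ/
Palatal: only /cʰ/ (aspirated); no ejective partner.
So /cʰ/ is the unpaired segment.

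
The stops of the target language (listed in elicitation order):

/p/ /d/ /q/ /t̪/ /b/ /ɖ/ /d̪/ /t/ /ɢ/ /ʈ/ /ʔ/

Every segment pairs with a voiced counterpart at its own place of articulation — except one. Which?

/ʔ/

Bilabial: /p/ ~ /b/
Dental: /t̪/ ~ /d̪/
Alveolar: /t/ ~ /d/
Retroflex: /ʈ/ ~ /ɖ/
Uvular: /q/ ~ /ɢ/
Glottal: only /ʔ/ (voiceless); no voiced partner.
So /ʔ/ is the unpaired segment.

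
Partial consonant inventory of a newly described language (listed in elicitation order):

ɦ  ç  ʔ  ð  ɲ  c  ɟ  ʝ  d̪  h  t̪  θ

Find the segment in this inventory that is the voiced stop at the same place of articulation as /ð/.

/d̪/

/ð/ is a voiced dental fricative.
The voiced stop at the same place is a voiced dental stop — in this inventory, /d̪/.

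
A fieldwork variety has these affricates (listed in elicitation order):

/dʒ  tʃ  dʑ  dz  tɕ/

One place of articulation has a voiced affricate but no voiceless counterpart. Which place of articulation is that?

alveolar

place of articulation  voiceless  voiced  
alveolar          —         dz      
postalveolar      tʃ        dʒ      
alveolo-palatal   tɕ        dʑ      
Every place of articulation has a voiceless member except alveolar, where /ts/ would be expected.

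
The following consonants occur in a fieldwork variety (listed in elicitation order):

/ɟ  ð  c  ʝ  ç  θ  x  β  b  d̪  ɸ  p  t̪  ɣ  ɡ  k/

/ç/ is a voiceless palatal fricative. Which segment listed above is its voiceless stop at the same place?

The voiceless stop at the same place is a voiceless palatal stop — in this inventory, /c/.

/c/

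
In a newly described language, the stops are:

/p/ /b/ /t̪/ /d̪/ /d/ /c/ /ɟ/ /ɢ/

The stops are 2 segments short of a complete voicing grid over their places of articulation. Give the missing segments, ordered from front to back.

/t/, /q/

Voiceless: /p/ (bilabial), /t̪/ (dental), /c/ (palatal).
Voiced: /b/ (bilabial), /d̪/ (dental), /d/ (alveolar), /ɟ/ (palatal), /ɢ/ (uvular).
Gaps, from front to back: alveolar lacks voiceless (/t/); uvular lacks voiceless (/q/).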